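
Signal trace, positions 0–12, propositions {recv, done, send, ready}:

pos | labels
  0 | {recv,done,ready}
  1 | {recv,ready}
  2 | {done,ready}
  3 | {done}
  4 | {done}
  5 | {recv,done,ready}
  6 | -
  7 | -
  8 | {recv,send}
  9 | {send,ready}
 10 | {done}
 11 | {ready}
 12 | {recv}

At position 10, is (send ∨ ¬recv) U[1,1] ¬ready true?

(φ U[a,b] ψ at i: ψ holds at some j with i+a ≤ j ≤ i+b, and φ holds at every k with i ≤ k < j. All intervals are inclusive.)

Need some j in [11,11] with ¬ready, and (send ∨ ¬recv) at every k in [10,j-1].
  j=11: ¬ready false.
No j in the window works → until fails.

No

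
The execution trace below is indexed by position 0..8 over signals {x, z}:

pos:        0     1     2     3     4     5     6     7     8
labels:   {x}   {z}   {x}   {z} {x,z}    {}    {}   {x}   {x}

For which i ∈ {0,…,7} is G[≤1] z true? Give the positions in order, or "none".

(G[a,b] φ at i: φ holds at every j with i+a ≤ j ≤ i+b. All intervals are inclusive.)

3

Evaluate at each i in [0,7]:
  i=0: ✗ (fails at j=0)
  i=1: ✗ (fails at j=2)
  i=2: ✗ (fails at j=2)
  i=3: ✓ (all of [3,4])
  i=4: ✗ (fails at j=5)
  i=5: ✗ (fails at j=5)
  i=6: ✗ (fails at j=6)
  i=7: ✗ (fails at j=7)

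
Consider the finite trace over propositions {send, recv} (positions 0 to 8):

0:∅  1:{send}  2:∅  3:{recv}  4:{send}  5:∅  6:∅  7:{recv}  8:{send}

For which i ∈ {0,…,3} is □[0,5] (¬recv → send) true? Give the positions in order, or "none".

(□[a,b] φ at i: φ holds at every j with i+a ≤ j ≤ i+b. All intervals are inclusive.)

none

Evaluate at each i in [0,3]:
  i=0: ✗ (fails at j=0)
  i=1: ✗ (fails at j=2)
  i=2: ✗ (fails at j=2)
  i=3: ✗ (fails at j=5)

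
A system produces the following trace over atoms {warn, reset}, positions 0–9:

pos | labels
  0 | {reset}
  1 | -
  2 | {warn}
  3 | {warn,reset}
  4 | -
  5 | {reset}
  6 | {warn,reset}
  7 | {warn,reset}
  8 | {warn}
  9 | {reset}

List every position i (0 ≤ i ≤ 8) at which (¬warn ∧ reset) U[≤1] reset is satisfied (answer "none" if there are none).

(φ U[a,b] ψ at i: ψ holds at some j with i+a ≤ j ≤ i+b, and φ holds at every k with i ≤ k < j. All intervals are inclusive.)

Evaluate at each i in [0,8]:
  i=0: ✓ (rhs at j=0)
  i=1: ✗ (no rhs in [1,2])
  i=2: ✗ (lhs fails at k=2 before rhs at j=3)
  i=3: ✓ (rhs at j=3)
  i=4: ✗ (lhs fails at k=4 before rhs at j=5)
  i=5: ✓ (rhs at j=5)
  i=6: ✓ (rhs at j=6)
  i=7: ✓ (rhs at j=7)
  i=8: ✗ (lhs fails at k=8 before rhs at j=9)

0, 3, 5, 6, 7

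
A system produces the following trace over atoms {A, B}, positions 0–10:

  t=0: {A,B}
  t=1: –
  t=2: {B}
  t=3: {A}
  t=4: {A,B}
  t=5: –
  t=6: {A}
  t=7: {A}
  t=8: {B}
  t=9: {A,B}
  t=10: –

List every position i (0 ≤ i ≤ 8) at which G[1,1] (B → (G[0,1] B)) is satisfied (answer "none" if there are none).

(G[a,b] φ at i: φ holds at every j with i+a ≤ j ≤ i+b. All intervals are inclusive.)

Evaluate at each i in [0,8]:
  i=0: ✓ (all of [1,1])
  i=1: ✗ (fails at j=2)
  i=2: ✓ (all of [3,3])
  i=3: ✗ (fails at j=4)
  i=4: ✓ (all of [5,5])
  i=5: ✓ (all of [6,6])
  i=6: ✓ (all of [7,7])
  i=7: ✓ (all of [8,8])
  i=8: ✗ (fails at j=9)

0, 2, 4, 5, 6, 7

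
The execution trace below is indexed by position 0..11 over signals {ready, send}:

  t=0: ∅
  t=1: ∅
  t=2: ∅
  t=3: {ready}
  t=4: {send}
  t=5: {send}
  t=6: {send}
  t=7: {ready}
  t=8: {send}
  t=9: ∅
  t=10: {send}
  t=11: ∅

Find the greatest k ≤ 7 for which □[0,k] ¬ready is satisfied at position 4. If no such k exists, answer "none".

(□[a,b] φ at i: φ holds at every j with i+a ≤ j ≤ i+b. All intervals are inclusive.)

2

¬ready must hold from j=4 onward; find where it first fails.
  j=4: holds
  j=5: holds
  j=6: holds
  j=7: fails
Holds on [4,6], so largest k = 2.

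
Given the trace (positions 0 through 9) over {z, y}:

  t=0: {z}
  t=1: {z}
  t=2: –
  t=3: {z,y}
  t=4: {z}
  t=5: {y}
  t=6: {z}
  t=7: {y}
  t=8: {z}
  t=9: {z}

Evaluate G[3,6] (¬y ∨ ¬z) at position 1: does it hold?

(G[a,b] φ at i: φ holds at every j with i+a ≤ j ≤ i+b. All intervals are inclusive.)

Check (¬y ∨ ¬z) at every j in [4,7]:
  j=4: true
  j=5: true
  j=6: true
  j=7: true
All positions satisfy it → formula holds.

Holds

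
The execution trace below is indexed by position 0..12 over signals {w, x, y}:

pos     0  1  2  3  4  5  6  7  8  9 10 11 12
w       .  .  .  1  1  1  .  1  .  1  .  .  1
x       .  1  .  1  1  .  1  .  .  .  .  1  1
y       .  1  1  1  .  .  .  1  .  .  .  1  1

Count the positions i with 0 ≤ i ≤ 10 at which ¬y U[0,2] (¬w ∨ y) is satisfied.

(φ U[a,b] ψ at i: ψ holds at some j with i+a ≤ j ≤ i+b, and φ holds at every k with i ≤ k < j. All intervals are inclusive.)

Evaluate at each i in [0,10]:
  i=0: ✓ (rhs at j=0)
  i=1: ✓ (rhs at j=1)
  i=2: ✓ (rhs at j=2)
  i=3: ✓ (rhs at j=3)
  i=4: ✓ (rhs at j=6; lhs holds on [4,5])
  i=5: ✓ (rhs at j=6; lhs holds on [5,5])
  i=6: ✓ (rhs at j=6)
  i=7: ✓ (rhs at j=7)
  i=8: ✓ (rhs at j=8)
  i=9: ✓ (rhs at j=10; lhs holds on [9,9])
  i=10: ✓ (rhs at j=10)
Positions where it holds: {0, 1, 2, 3, 4, 5, 6, 7, 8, 9, 10} → 11.

11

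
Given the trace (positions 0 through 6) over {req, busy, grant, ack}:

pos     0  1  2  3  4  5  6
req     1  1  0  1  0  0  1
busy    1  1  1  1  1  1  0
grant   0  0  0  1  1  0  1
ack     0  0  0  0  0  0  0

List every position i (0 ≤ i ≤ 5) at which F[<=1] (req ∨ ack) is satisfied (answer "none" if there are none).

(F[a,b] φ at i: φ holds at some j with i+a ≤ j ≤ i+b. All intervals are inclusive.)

Evaluate at each i in [0,5]:
  i=0: ✓ (witness j=0)
  i=1: ✓ (witness j=1)
  i=2: ✓ (witness j=3)
  i=3: ✓ (witness j=3)
  i=4: ✗ (none in [4,5])
  i=5: ✓ (witness j=6)

0, 1, 2, 3, 5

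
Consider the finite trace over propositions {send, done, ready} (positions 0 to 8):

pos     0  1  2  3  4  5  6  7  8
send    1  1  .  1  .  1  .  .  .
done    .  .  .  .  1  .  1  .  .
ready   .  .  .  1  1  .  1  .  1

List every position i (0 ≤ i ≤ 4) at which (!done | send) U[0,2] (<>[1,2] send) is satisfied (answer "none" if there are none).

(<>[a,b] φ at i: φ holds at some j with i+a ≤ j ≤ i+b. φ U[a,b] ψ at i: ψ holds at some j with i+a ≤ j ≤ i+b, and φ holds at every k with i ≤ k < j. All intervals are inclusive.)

Evaluate at each i in [0,4]:
  i=0: ✓ (rhs at j=0)
  i=1: ✓ (rhs at j=1)
  i=2: ✓ (rhs at j=2)
  i=3: ✓ (rhs at j=3)
  i=4: ✓ (rhs at j=4)

0, 1, 2, 3, 4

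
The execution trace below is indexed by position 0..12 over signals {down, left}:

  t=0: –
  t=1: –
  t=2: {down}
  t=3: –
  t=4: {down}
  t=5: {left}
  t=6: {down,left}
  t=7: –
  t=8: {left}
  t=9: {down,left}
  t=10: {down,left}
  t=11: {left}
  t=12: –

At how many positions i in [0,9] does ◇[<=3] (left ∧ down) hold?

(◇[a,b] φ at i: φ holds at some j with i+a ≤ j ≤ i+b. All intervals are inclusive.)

Evaluate at each i in [0,9]:
  i=0: ✗ (none in [0,3])
  i=1: ✗ (none in [1,4])
  i=2: ✗ (none in [2,5])
  i=3: ✓ (witness j=6)
  i=4: ✓ (witness j=6)
  i=5: ✓ (witness j=6)
  i=6: ✓ (witness j=6)
  i=7: ✓ (witness j=9)
  i=8: ✓ (witness j=9)
  i=9: ✓ (witness j=9)
Positions where it holds: {3, 4, 5, 6, 7, 8, 9} → 7.

7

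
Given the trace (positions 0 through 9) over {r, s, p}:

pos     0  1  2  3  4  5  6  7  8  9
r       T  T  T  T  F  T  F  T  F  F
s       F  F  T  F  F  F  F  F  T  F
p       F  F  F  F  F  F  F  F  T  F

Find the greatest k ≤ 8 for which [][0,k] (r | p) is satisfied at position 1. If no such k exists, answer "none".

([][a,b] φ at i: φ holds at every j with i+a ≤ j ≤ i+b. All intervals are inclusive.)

(r | p) must hold from j=1 onward; find where it first fails.
  j=1: holds
  j=2: holds
  j=3: holds
  j=4: fails
Holds on [1,3], so largest k = 2.

2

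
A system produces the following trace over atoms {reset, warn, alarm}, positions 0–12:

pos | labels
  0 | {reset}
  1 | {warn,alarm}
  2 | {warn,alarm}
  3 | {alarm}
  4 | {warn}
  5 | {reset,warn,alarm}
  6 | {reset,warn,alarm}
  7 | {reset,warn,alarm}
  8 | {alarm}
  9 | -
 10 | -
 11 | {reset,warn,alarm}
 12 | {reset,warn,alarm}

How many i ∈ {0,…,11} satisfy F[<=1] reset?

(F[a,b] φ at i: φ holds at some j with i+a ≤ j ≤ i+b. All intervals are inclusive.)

Evaluate at each i in [0,11]:
  i=0: ✓ (witness j=0)
  i=1: ✗ (none in [1,2])
  i=2: ✗ (none in [2,3])
  i=3: ✗ (none in [3,4])
  i=4: ✓ (witness j=5)
  i=5: ✓ (witness j=5)
  i=6: ✓ (witness j=6)
  i=7: ✓ (witness j=7)
  i=8: ✗ (none in [8,9])
  i=9: ✗ (none in [9,10])
  i=10: ✓ (witness j=11)
  i=11: ✓ (witness j=11)
Positions where it holds: {0, 4, 5, 6, 7, 10, 11} → 7.

7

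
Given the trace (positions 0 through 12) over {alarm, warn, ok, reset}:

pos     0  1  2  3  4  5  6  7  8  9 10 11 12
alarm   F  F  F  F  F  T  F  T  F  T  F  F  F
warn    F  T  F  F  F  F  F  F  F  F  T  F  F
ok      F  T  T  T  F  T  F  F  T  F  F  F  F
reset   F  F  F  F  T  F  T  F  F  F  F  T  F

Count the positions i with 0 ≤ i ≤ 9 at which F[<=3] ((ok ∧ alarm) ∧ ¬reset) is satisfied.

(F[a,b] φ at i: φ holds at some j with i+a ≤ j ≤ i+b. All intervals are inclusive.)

4

Evaluate at each i in [0,9]:
  i=0: ✗ (none in [0,3])
  i=1: ✗ (none in [1,4])
  i=2: ✓ (witness j=5)
  i=3: ✓ (witness j=5)
  i=4: ✓ (witness j=5)
  i=5: ✓ (witness j=5)
  i=6: ✗ (none in [6,9])
  i=7: ✗ (none in [7,10])
  i=8: ✗ (none in [8,11])
  i=9: ✗ (none in [9,12])
Positions where it holds: {2, 3, 4, 5} → 4.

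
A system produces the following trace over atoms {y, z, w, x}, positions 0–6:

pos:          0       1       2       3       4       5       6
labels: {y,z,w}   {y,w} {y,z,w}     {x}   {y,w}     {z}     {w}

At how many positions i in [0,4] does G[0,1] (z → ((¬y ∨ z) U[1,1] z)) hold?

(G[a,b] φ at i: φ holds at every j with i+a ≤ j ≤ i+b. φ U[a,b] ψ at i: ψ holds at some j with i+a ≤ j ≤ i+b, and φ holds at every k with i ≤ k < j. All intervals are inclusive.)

Evaluate at each i in [0,4]:
  i=0: ✗ (fails at j=0)
  i=1: ✗ (fails at j=2)
  i=2: ✗ (fails at j=2)
  i=3: ✓ (all of [3,4])
  i=4: ✗ (fails at j=5)
Positions where it holds: {3} → 1.

1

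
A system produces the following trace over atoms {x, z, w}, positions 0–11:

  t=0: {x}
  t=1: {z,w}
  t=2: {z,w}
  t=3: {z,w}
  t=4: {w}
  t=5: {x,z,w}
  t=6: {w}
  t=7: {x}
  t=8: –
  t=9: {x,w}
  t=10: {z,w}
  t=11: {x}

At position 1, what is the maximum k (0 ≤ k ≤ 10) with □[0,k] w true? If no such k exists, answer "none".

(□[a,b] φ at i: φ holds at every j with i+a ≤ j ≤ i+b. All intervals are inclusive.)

w must hold from j=1 onward; find where it first fails.
  j=1: holds
  j=2: holds
  j=3: holds
  j=4: holds
  j=5: holds
  j=6: holds
  j=7: fails
Holds on [1,6], so largest k = 5.

5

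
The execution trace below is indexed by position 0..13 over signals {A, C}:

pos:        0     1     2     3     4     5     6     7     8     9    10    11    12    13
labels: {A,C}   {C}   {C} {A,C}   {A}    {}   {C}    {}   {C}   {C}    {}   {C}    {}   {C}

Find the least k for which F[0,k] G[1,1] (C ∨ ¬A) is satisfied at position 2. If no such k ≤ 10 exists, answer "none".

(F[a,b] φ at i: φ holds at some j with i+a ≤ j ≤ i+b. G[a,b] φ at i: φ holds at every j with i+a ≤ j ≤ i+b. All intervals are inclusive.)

0

Scan j = 2,3,… for G[1,1] (C ∨ ¬A):
  j=2: holds
First hit at j=2, so smallest k = 2-2 = 0.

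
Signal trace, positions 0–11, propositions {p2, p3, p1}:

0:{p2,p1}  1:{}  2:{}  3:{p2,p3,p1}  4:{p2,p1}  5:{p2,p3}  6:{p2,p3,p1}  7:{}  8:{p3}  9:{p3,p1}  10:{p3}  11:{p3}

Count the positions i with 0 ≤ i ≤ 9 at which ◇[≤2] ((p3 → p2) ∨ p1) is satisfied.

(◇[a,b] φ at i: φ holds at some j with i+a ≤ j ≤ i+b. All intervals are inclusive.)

10

Evaluate at each i in [0,9]:
  i=0: ✓ (witness j=0)
  i=1: ✓ (witness j=1)
  i=2: ✓ (witness j=2)
  i=3: ✓ (witness j=3)
  i=4: ✓ (witness j=4)
  i=5: ✓ (witness j=5)
  i=6: ✓ (witness j=6)
  i=7: ✓ (witness j=7)
  i=8: ✓ (witness j=9)
  i=9: ✓ (witness j=9)
Positions where it holds: {0, 1, 2, 3, 4, 5, 6, 7, 8, 9} → 10.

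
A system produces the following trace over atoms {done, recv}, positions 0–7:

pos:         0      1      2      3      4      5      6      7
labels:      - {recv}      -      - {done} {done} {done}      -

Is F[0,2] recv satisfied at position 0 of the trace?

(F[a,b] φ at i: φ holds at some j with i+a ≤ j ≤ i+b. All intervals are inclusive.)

Check recv at each j in [0,2]:
  j=0: false
  j=1: true
  j=2: false
Found at j=1 → formula holds.

True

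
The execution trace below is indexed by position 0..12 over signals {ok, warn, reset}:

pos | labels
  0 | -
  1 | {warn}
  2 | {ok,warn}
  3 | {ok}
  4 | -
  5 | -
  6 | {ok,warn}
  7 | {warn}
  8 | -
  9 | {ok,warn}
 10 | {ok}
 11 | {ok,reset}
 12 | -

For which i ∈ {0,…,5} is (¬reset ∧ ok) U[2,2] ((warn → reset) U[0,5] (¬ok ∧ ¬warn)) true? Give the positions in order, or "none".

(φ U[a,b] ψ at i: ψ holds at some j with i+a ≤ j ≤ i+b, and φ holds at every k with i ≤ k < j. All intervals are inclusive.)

Evaluate at each i in [0,5]:
  i=0: ✗ (no rhs in [2,2])
  i=1: ✗ (lhs fails at k=1 before rhs at j=3)
  i=2: ✓ (rhs at j=4; lhs holds on [2,3])
  i=3: ✗ (lhs fails at k=4 before rhs at j=5)
  i=4: ✗ (no rhs in [6,6])
  i=5: ✗ (no rhs in [7,7])

2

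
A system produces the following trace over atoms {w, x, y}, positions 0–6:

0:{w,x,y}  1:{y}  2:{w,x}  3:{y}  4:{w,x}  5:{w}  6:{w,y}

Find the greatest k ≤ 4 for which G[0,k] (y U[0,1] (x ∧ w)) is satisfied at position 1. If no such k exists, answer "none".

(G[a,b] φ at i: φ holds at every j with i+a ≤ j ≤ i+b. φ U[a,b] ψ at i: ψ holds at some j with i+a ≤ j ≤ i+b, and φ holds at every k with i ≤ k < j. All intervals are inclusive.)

(y U[0,1] (x ∧ w)) must hold from j=1 onward; find where it first fails.
  j=1: holds
  j=2: holds
  j=3: holds
  j=4: holds
  j=5: fails
Holds on [1,4], so largest k = 3.

3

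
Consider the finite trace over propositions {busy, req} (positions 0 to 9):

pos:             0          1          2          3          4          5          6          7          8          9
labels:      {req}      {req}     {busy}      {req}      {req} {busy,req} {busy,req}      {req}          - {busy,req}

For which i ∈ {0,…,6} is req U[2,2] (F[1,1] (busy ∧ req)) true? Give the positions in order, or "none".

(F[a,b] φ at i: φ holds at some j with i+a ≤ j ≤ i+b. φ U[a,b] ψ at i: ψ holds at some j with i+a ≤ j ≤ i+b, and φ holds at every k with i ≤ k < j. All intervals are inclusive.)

3, 6

Evaluate at each i in [0,6]:
  i=0: ✗ (no rhs in [2,2])
  i=1: ✗ (no rhs in [3,3])
  i=2: ✗ (lhs fails at k=2 before rhs at j=4)
  i=3: ✓ (rhs at j=5; lhs holds on [3,4])
  i=4: ✗ (no rhs in [6,6])
  i=5: ✗ (no rhs in [7,7])
  i=6: ✓ (rhs at j=8; lhs holds on [6,7])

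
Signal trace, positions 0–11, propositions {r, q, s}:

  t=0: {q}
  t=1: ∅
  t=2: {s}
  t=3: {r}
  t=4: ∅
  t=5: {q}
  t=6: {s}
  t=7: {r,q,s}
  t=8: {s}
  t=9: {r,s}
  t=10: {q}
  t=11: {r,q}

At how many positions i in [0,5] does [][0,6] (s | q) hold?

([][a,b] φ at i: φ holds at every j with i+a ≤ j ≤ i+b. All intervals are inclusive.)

Evaluate at each i in [0,5]:
  i=0: ✗ (fails at j=1)
  i=1: ✗ (fails at j=1)
  i=2: ✗ (fails at j=3)
  i=3: ✗ (fails at j=3)
  i=4: ✗ (fails at j=4)
  i=5: ✓ (all of [5,11])
Positions where it holds: {5} → 1.

1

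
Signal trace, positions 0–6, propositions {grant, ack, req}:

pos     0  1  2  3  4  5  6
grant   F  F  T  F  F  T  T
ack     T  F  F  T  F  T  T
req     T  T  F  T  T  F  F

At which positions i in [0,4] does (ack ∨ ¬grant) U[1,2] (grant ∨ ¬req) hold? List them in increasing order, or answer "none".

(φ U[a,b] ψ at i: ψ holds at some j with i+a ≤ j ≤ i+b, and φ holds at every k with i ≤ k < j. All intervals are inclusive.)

0, 1, 3, 4

Evaluate at each i in [0,4]:
  i=0: ✓ (rhs at j=2; lhs holds on [0,1])
  i=1: ✓ (rhs at j=2; lhs holds on [1,1])
  i=2: ✗ (no rhs in [3,4])
  i=3: ✓ (rhs at j=5; lhs holds on [3,4])
  i=4: ✓ (rhs at j=5; lhs holds on [4,4])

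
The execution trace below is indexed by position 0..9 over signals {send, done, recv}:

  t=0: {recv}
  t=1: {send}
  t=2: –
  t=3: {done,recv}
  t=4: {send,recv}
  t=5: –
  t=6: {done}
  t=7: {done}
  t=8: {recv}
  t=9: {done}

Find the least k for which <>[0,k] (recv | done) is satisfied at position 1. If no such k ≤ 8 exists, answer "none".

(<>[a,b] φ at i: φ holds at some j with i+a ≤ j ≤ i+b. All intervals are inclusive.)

2

Scan j = 1,2,… for (recv | done):
  j=1: fails
  j=2: fails
  j=3: holds
First hit at j=3, so smallest k = 3-1 = 2.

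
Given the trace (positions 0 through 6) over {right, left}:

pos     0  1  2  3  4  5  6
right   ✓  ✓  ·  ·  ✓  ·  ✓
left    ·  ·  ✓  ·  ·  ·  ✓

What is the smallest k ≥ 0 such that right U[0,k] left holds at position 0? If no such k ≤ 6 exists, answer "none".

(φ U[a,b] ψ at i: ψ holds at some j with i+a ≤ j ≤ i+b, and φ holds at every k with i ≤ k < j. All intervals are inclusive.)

Need earliest j ≥ 0 with left, and right at every k in [0,j-1].
  j=0: rhs fails.
  j=1: rhs fails.
  j=2: rhs holds; lhs holds on [0,1]. k = 2.

2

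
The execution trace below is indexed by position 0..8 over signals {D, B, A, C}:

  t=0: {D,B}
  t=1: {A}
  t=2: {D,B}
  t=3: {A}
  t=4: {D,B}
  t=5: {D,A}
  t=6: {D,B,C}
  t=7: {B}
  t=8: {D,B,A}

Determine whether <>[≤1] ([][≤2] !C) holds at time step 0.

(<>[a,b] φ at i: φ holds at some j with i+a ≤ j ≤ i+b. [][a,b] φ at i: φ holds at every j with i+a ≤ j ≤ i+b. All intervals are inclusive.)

True

Check [][≤2] !C at each j in [0,1]:
  j=0: holds on [0,2]
  j=1: holds on [1,3]
Found at j=0 → formula holds.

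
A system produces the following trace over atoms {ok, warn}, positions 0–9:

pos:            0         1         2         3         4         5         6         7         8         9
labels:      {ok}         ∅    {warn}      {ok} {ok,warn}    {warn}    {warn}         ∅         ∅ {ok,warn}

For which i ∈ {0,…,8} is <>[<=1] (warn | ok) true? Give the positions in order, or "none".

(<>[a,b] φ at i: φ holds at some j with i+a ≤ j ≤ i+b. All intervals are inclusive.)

0, 1, 2, 3, 4, 5, 6, 8

Evaluate at each i in [0,8]:
  i=0: ✓ (witness j=0)
  i=1: ✓ (witness j=2)
  i=2: ✓ (witness j=2)
  i=3: ✓ (witness j=3)
  i=4: ✓ (witness j=4)
  i=5: ✓ (witness j=5)
  i=6: ✓ (witness j=6)
  i=7: ✗ (none in [7,8])
  i=8: ✓ (witness j=9)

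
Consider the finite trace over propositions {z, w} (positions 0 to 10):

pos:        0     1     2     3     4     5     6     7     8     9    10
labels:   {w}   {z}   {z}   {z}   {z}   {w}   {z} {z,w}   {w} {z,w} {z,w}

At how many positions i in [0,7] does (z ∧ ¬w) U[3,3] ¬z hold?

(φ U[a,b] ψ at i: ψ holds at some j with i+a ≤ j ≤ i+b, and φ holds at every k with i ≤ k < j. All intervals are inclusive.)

Evaluate at each i in [0,7]:
  i=0: ✗ (no rhs in [3,3])
  i=1: ✗ (no rhs in [4,4])
  i=2: ✓ (rhs at j=5; lhs holds on [2,4])
  i=3: ✗ (no rhs in [6,6])
  i=4: ✗ (no rhs in [7,7])
  i=5: ✗ (lhs fails at k=5 before rhs at j=8)
  i=6: ✗ (no rhs in [9,9])
  i=7: ✗ (no rhs in [10,10])
Positions where it holds: {2} → 1.

1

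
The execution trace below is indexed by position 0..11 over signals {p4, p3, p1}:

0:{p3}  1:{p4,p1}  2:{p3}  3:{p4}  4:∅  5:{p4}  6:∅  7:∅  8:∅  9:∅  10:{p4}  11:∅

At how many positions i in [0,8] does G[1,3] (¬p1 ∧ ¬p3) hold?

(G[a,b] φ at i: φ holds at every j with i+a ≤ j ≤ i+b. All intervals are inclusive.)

Evaluate at each i in [0,8]:
  i=0: ✗ (fails at j=1)
  i=1: ✗ (fails at j=2)
  i=2: ✓ (all of [3,5])
  i=3: ✓ (all of [4,6])
  i=4: ✓ (all of [5,7])
  i=5: ✓ (all of [6,8])
  i=6: ✓ (all of [7,9])
  i=7: ✓ (all of [8,10])
  i=8: ✓ (all of [9,11])
Positions where it holds: {2, 3, 4, 5, 6, 7, 8} → 7.

7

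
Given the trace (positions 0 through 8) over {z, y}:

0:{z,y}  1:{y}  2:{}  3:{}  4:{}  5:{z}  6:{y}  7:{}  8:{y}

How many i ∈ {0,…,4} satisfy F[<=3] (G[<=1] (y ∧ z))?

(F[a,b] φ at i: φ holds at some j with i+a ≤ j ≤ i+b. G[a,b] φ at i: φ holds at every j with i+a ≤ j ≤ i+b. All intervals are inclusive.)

0

Evaluate at each i in [0,4]:
  i=0: ✗ (none in [0,3])
  i=1: ✗ (none in [1,4])
  i=2: ✗ (none in [2,5])
  i=3: ✗ (none in [3,6])
  i=4: ✗ (none in [4,7])
Positions where it holds: {} → 0.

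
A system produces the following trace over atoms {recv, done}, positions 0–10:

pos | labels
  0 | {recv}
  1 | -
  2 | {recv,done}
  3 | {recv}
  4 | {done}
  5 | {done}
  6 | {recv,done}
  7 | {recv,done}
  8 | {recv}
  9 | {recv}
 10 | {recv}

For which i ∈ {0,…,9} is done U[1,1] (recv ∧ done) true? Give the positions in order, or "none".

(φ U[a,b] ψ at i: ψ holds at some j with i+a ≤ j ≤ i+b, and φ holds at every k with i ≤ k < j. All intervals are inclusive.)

Evaluate at each i in [0,9]:
  i=0: ✗ (no rhs in [1,1])
  i=1: ✗ (lhs fails at k=1 before rhs at j=2)
  i=2: ✗ (no rhs in [3,3])
  i=3: ✗ (no rhs in [4,4])
  i=4: ✗ (no rhs in [5,5])
  i=5: ✓ (rhs at j=6; lhs holds on [5,5])
  i=6: ✓ (rhs at j=7; lhs holds on [6,6])
  i=7: ✗ (no rhs in [8,8])
  i=8: ✗ (no rhs in [9,9])
  i=9: ✗ (no rhs in [10,10])

5, 6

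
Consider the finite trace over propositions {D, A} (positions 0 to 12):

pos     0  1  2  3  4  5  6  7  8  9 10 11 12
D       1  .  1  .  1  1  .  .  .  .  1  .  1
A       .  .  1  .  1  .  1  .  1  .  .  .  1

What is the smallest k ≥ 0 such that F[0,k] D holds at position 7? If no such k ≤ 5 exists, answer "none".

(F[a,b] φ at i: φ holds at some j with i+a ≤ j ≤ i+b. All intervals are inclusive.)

3

Scan j = 7,8,… for D:
  j=7: fails
  j=8: fails
  j=9: fails
  j=10: holds
First hit at j=10, so smallest k = 10-7 = 3.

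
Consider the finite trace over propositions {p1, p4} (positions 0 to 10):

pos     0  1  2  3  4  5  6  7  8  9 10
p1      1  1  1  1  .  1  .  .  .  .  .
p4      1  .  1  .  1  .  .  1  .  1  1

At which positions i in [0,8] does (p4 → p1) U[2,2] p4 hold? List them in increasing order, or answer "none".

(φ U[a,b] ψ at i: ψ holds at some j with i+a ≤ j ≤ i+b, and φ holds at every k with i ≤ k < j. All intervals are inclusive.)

0, 2, 5

Evaluate at each i in [0,8]:
  i=0: ✓ (rhs at j=2; lhs holds on [0,1])
  i=1: ✗ (no rhs in [3,3])
  i=2: ✓ (rhs at j=4; lhs holds on [2,3])
  i=3: ✗ (no rhs in [5,5])
  i=4: ✗ (no rhs in [6,6])
  i=5: ✓ (rhs at j=7; lhs holds on [5,6])
  i=6: ✗ (no rhs in [8,8])
  i=7: ✗ (lhs fails at k=7 before rhs at j=9)
  i=8: ✗ (lhs fails at k=9 before rhs at j=10)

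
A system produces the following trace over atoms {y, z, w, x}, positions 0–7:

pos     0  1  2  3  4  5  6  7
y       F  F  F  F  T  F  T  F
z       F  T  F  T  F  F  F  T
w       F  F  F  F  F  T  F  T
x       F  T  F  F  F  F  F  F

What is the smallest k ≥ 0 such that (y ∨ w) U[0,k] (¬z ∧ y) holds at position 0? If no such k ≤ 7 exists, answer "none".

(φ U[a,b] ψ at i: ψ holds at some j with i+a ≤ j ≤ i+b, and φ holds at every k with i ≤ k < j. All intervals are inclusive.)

Need earliest j ≥ 0 with (¬z ∧ y), and (y ∨ w) at every k in [0,j-1].
  j=0: rhs fails.
  j=1: rhs fails.
  j=2: rhs fails.
  j=3: rhs fails.
  j=4: rhs holds but lhs fails at k=0.
  j=5: rhs fails.
  j=6: rhs holds but lhs fails at k=0.
  j=7: rhs fails.
No witness within the range → none.

none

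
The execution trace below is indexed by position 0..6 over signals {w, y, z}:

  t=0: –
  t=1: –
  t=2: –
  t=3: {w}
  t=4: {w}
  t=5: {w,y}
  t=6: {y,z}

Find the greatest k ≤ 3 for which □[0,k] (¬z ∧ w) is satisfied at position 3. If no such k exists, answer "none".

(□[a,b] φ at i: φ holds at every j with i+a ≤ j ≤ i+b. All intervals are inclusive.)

(¬z ∧ w) must hold from j=3 onward; find where it first fails.
  j=3: holds
  j=4: holds
  j=5: holds
  j=6: fails
Holds on [3,5], so largest k = 2.

2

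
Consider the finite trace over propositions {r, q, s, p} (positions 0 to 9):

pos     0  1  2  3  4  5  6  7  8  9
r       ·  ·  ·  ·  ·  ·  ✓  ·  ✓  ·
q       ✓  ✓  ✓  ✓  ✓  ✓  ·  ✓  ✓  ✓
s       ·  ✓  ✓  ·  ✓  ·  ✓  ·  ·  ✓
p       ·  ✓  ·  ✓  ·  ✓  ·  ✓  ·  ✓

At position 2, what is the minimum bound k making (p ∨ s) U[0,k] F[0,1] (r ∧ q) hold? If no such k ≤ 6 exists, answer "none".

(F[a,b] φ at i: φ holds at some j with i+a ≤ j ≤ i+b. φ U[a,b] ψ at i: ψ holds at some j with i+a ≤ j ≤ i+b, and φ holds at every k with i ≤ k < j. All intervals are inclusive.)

5

Need earliest j ≥ 2 with F[0,1] (r ∧ q), and (p ∨ s) at every k in [2,j-1].
  j=2: rhs fails.
  j=3: rhs fails.
  j=4: rhs fails.
  j=5: rhs fails.
  j=6: rhs fails.
  j=7: rhs holds; lhs holds on [2,6]. k = 5.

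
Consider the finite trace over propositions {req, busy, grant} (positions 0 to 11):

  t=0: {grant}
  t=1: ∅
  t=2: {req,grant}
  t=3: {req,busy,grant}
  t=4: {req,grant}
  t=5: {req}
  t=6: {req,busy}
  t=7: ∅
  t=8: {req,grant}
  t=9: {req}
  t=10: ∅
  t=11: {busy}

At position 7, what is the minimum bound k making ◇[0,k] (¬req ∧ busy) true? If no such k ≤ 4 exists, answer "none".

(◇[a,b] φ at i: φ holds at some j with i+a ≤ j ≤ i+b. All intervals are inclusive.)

4

Scan j = 7,8,… for (¬req ∧ busy):
  j=7: fails
  j=8: fails
  j=9: fails
  j=10: fails
  j=11: holds
First hit at j=11, so smallest k = 11-7 = 4.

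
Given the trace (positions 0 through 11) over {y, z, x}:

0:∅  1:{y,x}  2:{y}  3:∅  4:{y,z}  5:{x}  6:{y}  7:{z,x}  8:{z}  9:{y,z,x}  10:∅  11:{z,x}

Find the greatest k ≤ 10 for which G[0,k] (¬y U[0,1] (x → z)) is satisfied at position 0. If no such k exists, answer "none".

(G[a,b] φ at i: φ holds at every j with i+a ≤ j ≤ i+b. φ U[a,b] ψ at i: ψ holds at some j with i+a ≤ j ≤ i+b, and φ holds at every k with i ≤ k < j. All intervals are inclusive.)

0

(¬y U[0,1] (x → z)) must hold from j=0 onward; find where it first fails.
  j=0: holds
  j=1: fails
Holds on [0,0], so largest k = 0.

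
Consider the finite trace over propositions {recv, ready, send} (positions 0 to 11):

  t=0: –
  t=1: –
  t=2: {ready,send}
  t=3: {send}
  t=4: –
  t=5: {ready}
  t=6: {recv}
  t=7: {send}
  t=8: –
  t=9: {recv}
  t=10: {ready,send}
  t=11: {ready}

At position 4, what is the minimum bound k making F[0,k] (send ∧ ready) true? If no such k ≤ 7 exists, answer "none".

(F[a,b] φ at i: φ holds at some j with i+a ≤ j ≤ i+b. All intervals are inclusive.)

Scan j = 4,5,… for (send ∧ ready):
  j=4: fails
  j=5: fails
  j=6: fails
  j=7: fails
  j=8: fails
  j=9: fails
  j=10: holds
First hit at j=10, so smallest k = 10-4 = 6.

6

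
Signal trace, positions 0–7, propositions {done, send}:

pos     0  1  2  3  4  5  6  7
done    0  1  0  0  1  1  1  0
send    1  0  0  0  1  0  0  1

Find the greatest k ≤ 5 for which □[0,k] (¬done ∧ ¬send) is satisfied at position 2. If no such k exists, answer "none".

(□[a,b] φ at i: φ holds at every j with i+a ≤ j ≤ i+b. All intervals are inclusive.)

(¬done ∧ ¬send) must hold from j=2 onward; find where it first fails.
  j=2: holds
  j=3: holds
  j=4: fails
Holds on [2,3], so largest k = 1.

1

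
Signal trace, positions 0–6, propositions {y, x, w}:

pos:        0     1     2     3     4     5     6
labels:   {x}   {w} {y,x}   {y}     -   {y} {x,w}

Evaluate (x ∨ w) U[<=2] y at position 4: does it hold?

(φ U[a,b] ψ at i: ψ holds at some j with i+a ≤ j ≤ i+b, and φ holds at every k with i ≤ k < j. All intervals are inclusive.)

Need some j in [4,6] with y, and (x ∨ w) at every k in [4,j-1].
  j=4: y false.
  j=5: y holds, but (x ∨ w) fails at k=4 → not this j.
  j=6: y false.
No j in the window works → until fails.

Does not hold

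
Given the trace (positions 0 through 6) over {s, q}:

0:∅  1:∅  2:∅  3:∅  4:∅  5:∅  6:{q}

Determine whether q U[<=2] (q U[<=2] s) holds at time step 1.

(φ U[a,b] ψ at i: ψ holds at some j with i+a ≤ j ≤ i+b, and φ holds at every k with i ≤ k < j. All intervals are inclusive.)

Does not hold

Need some j in [1,3] with (q U[<=2] s), and q at every k in [1,j-1].
  j=1: (q U[<=2] s) — fails.
  j=2: (q U[<=2] s) — fails.
  j=3: (q U[<=2] s) — fails.
No j in the window works → until fails.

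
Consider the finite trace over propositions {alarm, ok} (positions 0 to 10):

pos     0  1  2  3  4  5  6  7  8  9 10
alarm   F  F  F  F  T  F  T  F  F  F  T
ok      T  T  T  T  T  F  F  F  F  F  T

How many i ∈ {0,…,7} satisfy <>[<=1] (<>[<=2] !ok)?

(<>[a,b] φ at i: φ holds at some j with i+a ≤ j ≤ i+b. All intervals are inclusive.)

Evaluate at each i in [0,7]:
  i=0: ✗ (none in [0,1])
  i=1: ✗ (none in [1,2])
  i=2: ✓ (witness j=3)
  i=3: ✓ (witness j=3)
  i=4: ✓ (witness j=4)
  i=5: ✓ (witness j=5)
  i=6: ✓ (witness j=6)
  i=7: ✓ (witness j=7)
Positions where it holds: {2, 3, 4, 5, 6, 7} → 6.

6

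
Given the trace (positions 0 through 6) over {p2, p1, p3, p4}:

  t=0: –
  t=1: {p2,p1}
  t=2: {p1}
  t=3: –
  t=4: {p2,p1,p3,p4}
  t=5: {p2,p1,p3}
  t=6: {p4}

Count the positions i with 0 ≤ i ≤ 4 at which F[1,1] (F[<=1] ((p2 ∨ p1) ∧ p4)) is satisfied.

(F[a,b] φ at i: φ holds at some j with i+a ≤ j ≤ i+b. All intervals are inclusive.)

Evaluate at each i in [0,4]:
  i=0: ✗ (none in [1,1])
  i=1: ✗ (none in [2,2])
  i=2: ✓ (witness j=3)
  i=3: ✓ (witness j=4)
  i=4: ✗ (none in [5,5])
Positions where it holds: {2, 3} → 2.

2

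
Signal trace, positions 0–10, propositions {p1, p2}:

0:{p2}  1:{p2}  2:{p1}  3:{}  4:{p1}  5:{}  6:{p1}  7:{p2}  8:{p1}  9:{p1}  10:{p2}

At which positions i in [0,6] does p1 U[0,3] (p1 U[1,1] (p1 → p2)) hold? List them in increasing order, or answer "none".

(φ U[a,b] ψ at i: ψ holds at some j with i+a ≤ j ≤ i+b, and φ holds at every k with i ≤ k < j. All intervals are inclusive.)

Evaluate at each i in [0,6]:
  i=0: ✗ (lhs fails at k=0 before rhs at j=2)
  i=1: ✗ (lhs fails at k=1 before rhs at j=2)
  i=2: ✓ (rhs at j=2)
  i=3: ✗ (lhs fails at k=3 before rhs at j=4)
  i=4: ✓ (rhs at j=4)
  i=5: ✗ (lhs fails at k=5 before rhs at j=6)
  i=6: ✓ (rhs at j=6)

2, 4, 6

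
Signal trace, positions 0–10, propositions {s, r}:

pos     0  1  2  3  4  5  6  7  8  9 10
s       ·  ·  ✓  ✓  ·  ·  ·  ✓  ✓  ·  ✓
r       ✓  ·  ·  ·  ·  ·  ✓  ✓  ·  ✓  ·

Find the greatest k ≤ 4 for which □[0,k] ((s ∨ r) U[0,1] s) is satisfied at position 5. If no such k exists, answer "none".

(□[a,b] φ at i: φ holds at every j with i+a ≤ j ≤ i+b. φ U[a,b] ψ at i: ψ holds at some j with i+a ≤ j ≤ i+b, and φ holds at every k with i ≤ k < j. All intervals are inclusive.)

none

((s ∨ r) U[0,1] s) must hold from j=5 onward; find where it first fails.
  j=5: fails → no k works.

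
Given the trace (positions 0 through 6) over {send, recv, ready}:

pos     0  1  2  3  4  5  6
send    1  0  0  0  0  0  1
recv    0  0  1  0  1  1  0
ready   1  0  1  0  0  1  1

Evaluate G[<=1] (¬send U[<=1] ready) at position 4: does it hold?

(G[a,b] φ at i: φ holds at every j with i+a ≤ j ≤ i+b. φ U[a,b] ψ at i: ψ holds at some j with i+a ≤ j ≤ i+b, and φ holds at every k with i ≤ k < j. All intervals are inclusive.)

Holds

Check (¬send U[<=1] ready) at every j in [4,5]:
  j=4: holds
  j=5: holds
All positions satisfy it → formula holds.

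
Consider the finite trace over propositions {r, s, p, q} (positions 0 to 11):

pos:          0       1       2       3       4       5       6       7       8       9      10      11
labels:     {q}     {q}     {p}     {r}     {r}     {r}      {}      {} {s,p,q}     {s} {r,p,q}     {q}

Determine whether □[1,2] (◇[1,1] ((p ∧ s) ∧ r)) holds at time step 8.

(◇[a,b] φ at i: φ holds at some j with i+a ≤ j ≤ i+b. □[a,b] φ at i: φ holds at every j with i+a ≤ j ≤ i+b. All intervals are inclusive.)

No

Check ◇[1,1] ((p ∧ s) ∧ r) at every j in [9,10]:
  j=9: fails (none in [10,10])
  j=10: fails (none in [11,11])
Fails at j=9 → formula fails.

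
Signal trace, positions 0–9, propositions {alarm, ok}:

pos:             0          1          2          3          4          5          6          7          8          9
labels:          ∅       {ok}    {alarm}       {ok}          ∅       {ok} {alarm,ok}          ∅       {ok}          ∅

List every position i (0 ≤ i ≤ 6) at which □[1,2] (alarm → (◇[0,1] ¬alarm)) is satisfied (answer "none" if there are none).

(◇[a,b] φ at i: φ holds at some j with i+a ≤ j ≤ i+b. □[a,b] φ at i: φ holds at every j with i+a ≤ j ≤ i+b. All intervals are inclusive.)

Evaluate at each i in [0,6]:
  i=0: ✓ (all of [1,2])
  i=1: ✓ (all of [2,3])
  i=2: ✓ (all of [3,4])
  i=3: ✓ (all of [4,5])
  i=4: ✓ (all of [5,6])
  i=5: ✓ (all of [6,7])
  i=6: ✓ (all of [7,8])

0, 1, 2, 3, 4, 5, 6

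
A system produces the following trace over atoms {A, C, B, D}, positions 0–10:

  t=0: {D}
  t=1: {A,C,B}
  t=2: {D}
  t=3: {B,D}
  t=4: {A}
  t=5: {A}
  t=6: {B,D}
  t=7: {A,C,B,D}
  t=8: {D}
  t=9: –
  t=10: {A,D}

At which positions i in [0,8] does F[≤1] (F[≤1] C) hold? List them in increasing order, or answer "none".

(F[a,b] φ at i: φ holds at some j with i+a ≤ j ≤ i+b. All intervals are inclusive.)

0, 1, 5, 6, 7

Evaluate at each i in [0,8]:
  i=0: ✓ (witness j=0)
  i=1: ✓ (witness j=1)
  i=2: ✗ (none in [2,3])
  i=3: ✗ (none in [3,4])
  i=4: ✗ (none in [4,5])
  i=5: ✓ (witness j=6)
  i=6: ✓ (witness j=6)
  i=7: ✓ (witness j=7)
  i=8: ✗ (none in [8,9])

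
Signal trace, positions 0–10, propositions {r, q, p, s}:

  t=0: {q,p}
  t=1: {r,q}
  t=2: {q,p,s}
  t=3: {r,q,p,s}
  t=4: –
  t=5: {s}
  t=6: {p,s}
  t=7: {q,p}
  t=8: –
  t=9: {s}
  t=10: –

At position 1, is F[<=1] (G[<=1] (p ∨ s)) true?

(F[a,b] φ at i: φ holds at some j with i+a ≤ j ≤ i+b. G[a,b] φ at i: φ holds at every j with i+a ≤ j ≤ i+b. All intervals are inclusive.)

Check G[<=1] (p ∨ s) at each j in [1,2]:
  j=1: fails at 1
  j=2: holds on [2,3]
Found at j=2 → formula holds.

Holds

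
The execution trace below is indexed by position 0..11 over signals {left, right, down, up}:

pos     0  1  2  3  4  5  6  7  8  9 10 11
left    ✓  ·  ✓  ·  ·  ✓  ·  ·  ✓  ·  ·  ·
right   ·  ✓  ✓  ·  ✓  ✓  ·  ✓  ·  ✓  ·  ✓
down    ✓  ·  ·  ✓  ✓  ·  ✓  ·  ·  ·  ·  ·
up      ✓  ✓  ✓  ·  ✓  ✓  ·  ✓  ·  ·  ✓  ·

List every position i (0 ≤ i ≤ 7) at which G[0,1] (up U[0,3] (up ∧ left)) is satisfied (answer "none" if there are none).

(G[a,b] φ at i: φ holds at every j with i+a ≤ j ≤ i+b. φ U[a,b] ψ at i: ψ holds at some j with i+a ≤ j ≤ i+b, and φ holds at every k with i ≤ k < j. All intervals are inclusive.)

0, 1, 4

Evaluate at each i in [0,7]:
  i=0: ✓ (all of [0,1])
  i=1: ✓ (all of [1,2])
  i=2: ✗ (fails at j=3)
  i=3: ✗ (fails at j=3)
  i=4: ✓ (all of [4,5])
  i=5: ✗ (fails at j=6)
  i=6: ✗ (fails at j=6)
  i=7: ✗ (fails at j=7)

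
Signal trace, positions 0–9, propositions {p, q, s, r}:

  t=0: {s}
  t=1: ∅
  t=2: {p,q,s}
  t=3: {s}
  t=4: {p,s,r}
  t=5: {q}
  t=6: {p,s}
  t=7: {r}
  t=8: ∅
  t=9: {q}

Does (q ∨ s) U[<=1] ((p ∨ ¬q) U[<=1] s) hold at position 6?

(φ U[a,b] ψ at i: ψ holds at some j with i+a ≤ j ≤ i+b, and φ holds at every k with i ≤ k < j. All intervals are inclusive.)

Need some j in [6,7] with ((p ∨ ¬q) U[<=1] s), and (q ∨ s) at every k in [6,j-1].
  j=6: ((p ∨ ¬q) U[<=1] s) holds; no prefix to check → satisfied.

Holds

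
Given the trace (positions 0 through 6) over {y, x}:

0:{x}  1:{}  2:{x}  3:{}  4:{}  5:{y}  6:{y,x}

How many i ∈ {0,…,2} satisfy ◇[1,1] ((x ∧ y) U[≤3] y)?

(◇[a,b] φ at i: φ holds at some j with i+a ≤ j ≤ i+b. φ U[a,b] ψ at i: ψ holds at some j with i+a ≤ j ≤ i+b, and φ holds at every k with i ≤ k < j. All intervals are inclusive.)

0

Evaluate at each i in [0,2]:
  i=0: ✗ (none in [1,1])
  i=1: ✗ (none in [2,2])
  i=2: ✗ (none in [3,3])
Positions where it holds: {} → 0.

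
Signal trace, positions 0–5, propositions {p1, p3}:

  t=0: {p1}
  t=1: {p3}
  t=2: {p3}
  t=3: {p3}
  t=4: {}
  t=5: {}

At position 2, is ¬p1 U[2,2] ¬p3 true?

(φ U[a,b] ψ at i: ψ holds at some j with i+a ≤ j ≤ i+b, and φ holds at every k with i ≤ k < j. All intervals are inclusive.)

Need some j in [4,4] with ¬p3, and ¬p1 at every k in [2,j-1].
  j=4: ¬p3 holds; ¬p1 holds at every k in [2,3] → satisfied.

Yes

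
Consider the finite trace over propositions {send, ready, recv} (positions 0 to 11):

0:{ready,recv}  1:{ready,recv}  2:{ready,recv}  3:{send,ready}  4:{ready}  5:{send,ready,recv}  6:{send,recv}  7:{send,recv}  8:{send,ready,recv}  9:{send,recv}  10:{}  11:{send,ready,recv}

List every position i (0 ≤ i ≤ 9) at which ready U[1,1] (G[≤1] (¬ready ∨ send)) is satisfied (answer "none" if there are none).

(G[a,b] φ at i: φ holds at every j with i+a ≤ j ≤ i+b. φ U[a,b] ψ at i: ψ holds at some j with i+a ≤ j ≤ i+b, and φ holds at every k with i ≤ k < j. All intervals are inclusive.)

Evaluate at each i in [0,9]:
  i=0: ✗ (no rhs in [1,1])
  i=1: ✗ (no rhs in [2,2])
  i=2: ✗ (no rhs in [3,3])
  i=3: ✗ (no rhs in [4,4])
  i=4: ✓ (rhs at j=5; lhs holds on [4,4])
  i=5: ✓ (rhs at j=6; lhs holds on [5,5])
  i=6: ✗ (lhs fails at k=6 before rhs at j=7)
  i=7: ✗ (lhs fails at k=7 before rhs at j=8)
  i=8: ✓ (rhs at j=9; lhs holds on [8,8])
  i=9: ✗ (lhs fails at k=9 before rhs at j=10)

4, 5, 8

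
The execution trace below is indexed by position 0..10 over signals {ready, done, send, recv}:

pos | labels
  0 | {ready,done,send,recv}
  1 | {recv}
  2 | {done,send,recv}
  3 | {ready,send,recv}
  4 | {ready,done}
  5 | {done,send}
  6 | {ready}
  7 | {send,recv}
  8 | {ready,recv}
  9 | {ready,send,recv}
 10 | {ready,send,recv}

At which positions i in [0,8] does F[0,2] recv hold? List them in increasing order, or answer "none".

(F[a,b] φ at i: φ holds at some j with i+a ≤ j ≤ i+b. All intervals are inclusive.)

0, 1, 2, 3, 5, 6, 7, 8

Evaluate at each i in [0,8]:
  i=0: ✓ (witness j=0)
  i=1: ✓ (witness j=1)
  i=2: ✓ (witness j=2)
  i=3: ✓ (witness j=3)
  i=4: ✗ (none in [4,6])
  i=5: ✓ (witness j=7)
  i=6: ✓ (witness j=7)
  i=7: ✓ (witness j=7)
  i=8: ✓ (witness j=8)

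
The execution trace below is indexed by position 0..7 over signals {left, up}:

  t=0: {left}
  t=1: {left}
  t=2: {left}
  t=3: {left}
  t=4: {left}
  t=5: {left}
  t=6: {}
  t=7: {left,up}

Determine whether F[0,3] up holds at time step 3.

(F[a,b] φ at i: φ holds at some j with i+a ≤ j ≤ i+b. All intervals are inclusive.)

Check up at each j in [3,6]:
  j=3: false
  j=4: false
  j=5: false
  j=6: false
No position in the window satisfies it → formula fails.

No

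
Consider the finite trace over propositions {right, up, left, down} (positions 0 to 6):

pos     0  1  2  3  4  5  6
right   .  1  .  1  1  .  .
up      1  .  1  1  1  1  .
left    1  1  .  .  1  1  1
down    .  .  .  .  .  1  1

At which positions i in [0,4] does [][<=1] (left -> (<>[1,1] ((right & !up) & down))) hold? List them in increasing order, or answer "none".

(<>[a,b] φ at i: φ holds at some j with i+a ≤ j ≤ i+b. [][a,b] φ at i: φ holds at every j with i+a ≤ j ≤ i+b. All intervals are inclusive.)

2

Evaluate at each i in [0,4]:
  i=0: ✗ (fails at j=0)
  i=1: ✗ (fails at j=1)
  i=2: ✓ (all of [2,3])
  i=3: ✗ (fails at j=4)
  i=4: ✗ (fails at j=4)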